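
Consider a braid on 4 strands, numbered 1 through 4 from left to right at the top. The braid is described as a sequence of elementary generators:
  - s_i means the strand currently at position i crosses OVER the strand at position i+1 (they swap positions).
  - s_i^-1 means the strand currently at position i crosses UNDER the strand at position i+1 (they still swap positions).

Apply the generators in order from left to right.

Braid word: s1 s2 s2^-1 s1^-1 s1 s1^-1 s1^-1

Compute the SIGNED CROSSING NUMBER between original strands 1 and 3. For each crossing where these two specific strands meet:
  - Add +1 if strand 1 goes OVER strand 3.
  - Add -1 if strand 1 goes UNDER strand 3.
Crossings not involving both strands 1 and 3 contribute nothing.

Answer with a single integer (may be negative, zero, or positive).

Answer: 2

Derivation:
Gen 1: crossing 1x2. Both 1&3? no. Sum: 0
Gen 2: 1 over 3. Both 1&3? yes. Contrib: +1. Sum: 1
Gen 3: 3 under 1. Both 1&3? yes. Contrib: +1. Sum: 2
Gen 4: crossing 2x1. Both 1&3? no. Sum: 2
Gen 5: crossing 1x2. Both 1&3? no. Sum: 2
Gen 6: crossing 2x1. Both 1&3? no. Sum: 2
Gen 7: crossing 1x2. Both 1&3? no. Sum: 2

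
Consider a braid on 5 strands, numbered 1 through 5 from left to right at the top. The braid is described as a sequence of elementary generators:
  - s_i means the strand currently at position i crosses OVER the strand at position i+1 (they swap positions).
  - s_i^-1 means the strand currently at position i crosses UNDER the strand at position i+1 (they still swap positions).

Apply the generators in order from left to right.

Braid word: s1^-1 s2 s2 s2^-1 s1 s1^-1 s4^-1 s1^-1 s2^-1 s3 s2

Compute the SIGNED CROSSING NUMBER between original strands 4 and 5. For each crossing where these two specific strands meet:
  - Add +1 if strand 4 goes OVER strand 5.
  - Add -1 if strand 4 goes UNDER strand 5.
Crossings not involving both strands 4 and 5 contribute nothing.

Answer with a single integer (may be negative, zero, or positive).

Gen 1: crossing 1x2. Both 4&5? no. Sum: 0
Gen 2: crossing 1x3. Both 4&5? no. Sum: 0
Gen 3: crossing 3x1. Both 4&5? no. Sum: 0
Gen 4: crossing 1x3. Both 4&5? no. Sum: 0
Gen 5: crossing 2x3. Both 4&5? no. Sum: 0
Gen 6: crossing 3x2. Both 4&5? no. Sum: 0
Gen 7: 4 under 5. Both 4&5? yes. Contrib: -1. Sum: -1
Gen 8: crossing 2x3. Both 4&5? no. Sum: -1
Gen 9: crossing 2x1. Both 4&5? no. Sum: -1
Gen 10: crossing 2x5. Both 4&5? no. Sum: -1
Gen 11: crossing 1x5. Both 4&5? no. Sum: -1

Answer: -1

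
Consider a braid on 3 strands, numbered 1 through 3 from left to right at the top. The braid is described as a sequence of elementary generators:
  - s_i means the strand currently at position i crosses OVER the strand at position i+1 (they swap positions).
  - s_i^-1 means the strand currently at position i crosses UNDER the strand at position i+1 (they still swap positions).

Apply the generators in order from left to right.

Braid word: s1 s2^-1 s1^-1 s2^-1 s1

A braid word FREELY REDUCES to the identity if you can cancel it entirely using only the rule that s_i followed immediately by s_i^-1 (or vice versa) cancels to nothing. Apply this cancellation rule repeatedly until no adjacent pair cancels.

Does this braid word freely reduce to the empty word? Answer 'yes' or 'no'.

Gen 1 (s1): push. Stack: [s1]
Gen 2 (s2^-1): push. Stack: [s1 s2^-1]
Gen 3 (s1^-1): push. Stack: [s1 s2^-1 s1^-1]
Gen 4 (s2^-1): push. Stack: [s1 s2^-1 s1^-1 s2^-1]
Gen 5 (s1): push. Stack: [s1 s2^-1 s1^-1 s2^-1 s1]
Reduced word: s1 s2^-1 s1^-1 s2^-1 s1

Answer: no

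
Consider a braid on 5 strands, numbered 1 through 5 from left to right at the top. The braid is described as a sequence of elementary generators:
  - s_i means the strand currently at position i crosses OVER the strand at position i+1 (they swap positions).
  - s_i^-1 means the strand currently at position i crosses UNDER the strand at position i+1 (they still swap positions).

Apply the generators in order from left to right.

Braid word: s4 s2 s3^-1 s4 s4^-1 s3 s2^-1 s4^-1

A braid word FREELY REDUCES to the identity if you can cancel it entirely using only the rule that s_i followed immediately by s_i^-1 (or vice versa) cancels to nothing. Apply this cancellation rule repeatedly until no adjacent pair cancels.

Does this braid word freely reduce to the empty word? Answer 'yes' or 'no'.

Answer: yes

Derivation:
Gen 1 (s4): push. Stack: [s4]
Gen 2 (s2): push. Stack: [s4 s2]
Gen 3 (s3^-1): push. Stack: [s4 s2 s3^-1]
Gen 4 (s4): push. Stack: [s4 s2 s3^-1 s4]
Gen 5 (s4^-1): cancels prior s4. Stack: [s4 s2 s3^-1]
Gen 6 (s3): cancels prior s3^-1. Stack: [s4 s2]
Gen 7 (s2^-1): cancels prior s2. Stack: [s4]
Gen 8 (s4^-1): cancels prior s4. Stack: []
Reduced word: (empty)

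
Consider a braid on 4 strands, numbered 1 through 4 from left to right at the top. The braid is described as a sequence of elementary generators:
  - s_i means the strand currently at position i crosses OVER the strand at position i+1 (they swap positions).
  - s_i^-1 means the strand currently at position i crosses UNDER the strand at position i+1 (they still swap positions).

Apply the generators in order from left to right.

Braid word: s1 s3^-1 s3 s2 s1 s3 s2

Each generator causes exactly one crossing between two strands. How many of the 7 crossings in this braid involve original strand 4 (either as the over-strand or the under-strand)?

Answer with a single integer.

Answer: 4

Derivation:
Gen 1: crossing 1x2. Involves strand 4? no. Count so far: 0
Gen 2: crossing 3x4. Involves strand 4? yes. Count so far: 1
Gen 3: crossing 4x3. Involves strand 4? yes. Count so far: 2
Gen 4: crossing 1x3. Involves strand 4? no. Count so far: 2
Gen 5: crossing 2x3. Involves strand 4? no. Count so far: 2
Gen 6: crossing 1x4. Involves strand 4? yes. Count so far: 3
Gen 7: crossing 2x4. Involves strand 4? yes. Count so far: 4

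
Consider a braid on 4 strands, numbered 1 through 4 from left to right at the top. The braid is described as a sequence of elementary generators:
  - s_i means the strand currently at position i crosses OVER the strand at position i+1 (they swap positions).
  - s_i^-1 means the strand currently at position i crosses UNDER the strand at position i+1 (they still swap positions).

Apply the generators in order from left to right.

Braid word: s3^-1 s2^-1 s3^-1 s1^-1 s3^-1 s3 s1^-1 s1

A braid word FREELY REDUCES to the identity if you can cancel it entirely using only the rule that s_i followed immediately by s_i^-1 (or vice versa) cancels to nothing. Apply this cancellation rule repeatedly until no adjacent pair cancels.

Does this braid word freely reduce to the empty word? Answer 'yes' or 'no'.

Gen 1 (s3^-1): push. Stack: [s3^-1]
Gen 2 (s2^-1): push. Stack: [s3^-1 s2^-1]
Gen 3 (s3^-1): push. Stack: [s3^-1 s2^-1 s3^-1]
Gen 4 (s1^-1): push. Stack: [s3^-1 s2^-1 s3^-1 s1^-1]
Gen 5 (s3^-1): push. Stack: [s3^-1 s2^-1 s3^-1 s1^-1 s3^-1]
Gen 6 (s3): cancels prior s3^-1. Stack: [s3^-1 s2^-1 s3^-1 s1^-1]
Gen 7 (s1^-1): push. Stack: [s3^-1 s2^-1 s3^-1 s1^-1 s1^-1]
Gen 8 (s1): cancels prior s1^-1. Stack: [s3^-1 s2^-1 s3^-1 s1^-1]
Reduced word: s3^-1 s2^-1 s3^-1 s1^-1

Answer: no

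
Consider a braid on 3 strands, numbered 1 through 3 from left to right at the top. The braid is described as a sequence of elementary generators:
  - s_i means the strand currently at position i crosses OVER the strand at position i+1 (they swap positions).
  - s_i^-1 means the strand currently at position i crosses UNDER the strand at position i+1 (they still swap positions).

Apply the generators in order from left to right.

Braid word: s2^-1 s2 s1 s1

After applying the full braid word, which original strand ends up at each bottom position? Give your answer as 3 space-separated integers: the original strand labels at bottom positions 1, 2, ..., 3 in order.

Answer: 1 2 3

Derivation:
Gen 1 (s2^-1): strand 2 crosses under strand 3. Perm now: [1 3 2]
Gen 2 (s2): strand 3 crosses over strand 2. Perm now: [1 2 3]
Gen 3 (s1): strand 1 crosses over strand 2. Perm now: [2 1 3]
Gen 4 (s1): strand 2 crosses over strand 1. Perm now: [1 2 3]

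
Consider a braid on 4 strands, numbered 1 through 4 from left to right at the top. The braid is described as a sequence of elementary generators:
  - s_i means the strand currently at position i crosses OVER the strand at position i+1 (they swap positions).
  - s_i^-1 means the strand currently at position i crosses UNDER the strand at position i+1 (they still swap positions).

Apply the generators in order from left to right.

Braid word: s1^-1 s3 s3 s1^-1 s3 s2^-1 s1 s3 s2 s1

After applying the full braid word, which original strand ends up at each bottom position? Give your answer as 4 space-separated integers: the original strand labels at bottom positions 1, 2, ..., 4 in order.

Gen 1 (s1^-1): strand 1 crosses under strand 2. Perm now: [2 1 3 4]
Gen 2 (s3): strand 3 crosses over strand 4. Perm now: [2 1 4 3]
Gen 3 (s3): strand 4 crosses over strand 3. Perm now: [2 1 3 4]
Gen 4 (s1^-1): strand 2 crosses under strand 1. Perm now: [1 2 3 4]
Gen 5 (s3): strand 3 crosses over strand 4. Perm now: [1 2 4 3]
Gen 6 (s2^-1): strand 2 crosses under strand 4. Perm now: [1 4 2 3]
Gen 7 (s1): strand 1 crosses over strand 4. Perm now: [4 1 2 3]
Gen 8 (s3): strand 2 crosses over strand 3. Perm now: [4 1 3 2]
Gen 9 (s2): strand 1 crosses over strand 3. Perm now: [4 3 1 2]
Gen 10 (s1): strand 4 crosses over strand 3. Perm now: [3 4 1 2]

Answer: 3 4 1 2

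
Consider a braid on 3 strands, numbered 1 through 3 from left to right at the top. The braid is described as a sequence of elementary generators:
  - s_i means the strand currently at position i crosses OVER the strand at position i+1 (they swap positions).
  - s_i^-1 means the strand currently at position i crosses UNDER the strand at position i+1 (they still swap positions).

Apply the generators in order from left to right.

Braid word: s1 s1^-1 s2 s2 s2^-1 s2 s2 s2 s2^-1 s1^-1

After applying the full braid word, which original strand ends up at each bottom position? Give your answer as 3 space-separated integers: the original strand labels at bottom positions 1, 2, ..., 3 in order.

Answer: 3 1 2

Derivation:
Gen 1 (s1): strand 1 crosses over strand 2. Perm now: [2 1 3]
Gen 2 (s1^-1): strand 2 crosses under strand 1. Perm now: [1 2 3]
Gen 3 (s2): strand 2 crosses over strand 3. Perm now: [1 3 2]
Gen 4 (s2): strand 3 crosses over strand 2. Perm now: [1 2 3]
Gen 5 (s2^-1): strand 2 crosses under strand 3. Perm now: [1 3 2]
Gen 6 (s2): strand 3 crosses over strand 2. Perm now: [1 2 3]
Gen 7 (s2): strand 2 crosses over strand 3. Perm now: [1 3 2]
Gen 8 (s2): strand 3 crosses over strand 2. Perm now: [1 2 3]
Gen 9 (s2^-1): strand 2 crosses under strand 3. Perm now: [1 3 2]
Gen 10 (s1^-1): strand 1 crosses under strand 3. Perm now: [3 1 2]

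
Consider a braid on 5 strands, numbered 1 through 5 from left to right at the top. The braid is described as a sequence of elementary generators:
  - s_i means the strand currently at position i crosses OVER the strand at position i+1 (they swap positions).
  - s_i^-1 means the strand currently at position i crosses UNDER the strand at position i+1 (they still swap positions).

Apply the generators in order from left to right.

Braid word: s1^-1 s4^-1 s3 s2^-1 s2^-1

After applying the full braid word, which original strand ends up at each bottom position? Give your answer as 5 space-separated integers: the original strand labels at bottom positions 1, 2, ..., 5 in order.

Gen 1 (s1^-1): strand 1 crosses under strand 2. Perm now: [2 1 3 4 5]
Gen 2 (s4^-1): strand 4 crosses under strand 5. Perm now: [2 1 3 5 4]
Gen 3 (s3): strand 3 crosses over strand 5. Perm now: [2 1 5 3 4]
Gen 4 (s2^-1): strand 1 crosses under strand 5. Perm now: [2 5 1 3 4]
Gen 5 (s2^-1): strand 5 crosses under strand 1. Perm now: [2 1 5 3 4]

Answer: 2 1 5 3 4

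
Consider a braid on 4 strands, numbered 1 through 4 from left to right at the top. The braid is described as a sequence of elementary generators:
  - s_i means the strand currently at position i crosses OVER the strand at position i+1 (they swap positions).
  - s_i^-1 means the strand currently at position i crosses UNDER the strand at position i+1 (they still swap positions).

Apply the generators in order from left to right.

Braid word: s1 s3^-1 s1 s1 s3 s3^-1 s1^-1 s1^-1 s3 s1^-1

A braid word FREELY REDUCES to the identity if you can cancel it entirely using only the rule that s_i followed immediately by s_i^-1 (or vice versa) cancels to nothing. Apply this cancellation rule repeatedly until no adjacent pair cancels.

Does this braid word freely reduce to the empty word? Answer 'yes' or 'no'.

Answer: yes

Derivation:
Gen 1 (s1): push. Stack: [s1]
Gen 2 (s3^-1): push. Stack: [s1 s3^-1]
Gen 3 (s1): push. Stack: [s1 s3^-1 s1]
Gen 4 (s1): push. Stack: [s1 s3^-1 s1 s1]
Gen 5 (s3): push. Stack: [s1 s3^-1 s1 s1 s3]
Gen 6 (s3^-1): cancels prior s3. Stack: [s1 s3^-1 s1 s1]
Gen 7 (s1^-1): cancels prior s1. Stack: [s1 s3^-1 s1]
Gen 8 (s1^-1): cancels prior s1. Stack: [s1 s3^-1]
Gen 9 (s3): cancels prior s3^-1. Stack: [s1]
Gen 10 (s1^-1): cancels prior s1. Stack: []
Reduced word: (empty)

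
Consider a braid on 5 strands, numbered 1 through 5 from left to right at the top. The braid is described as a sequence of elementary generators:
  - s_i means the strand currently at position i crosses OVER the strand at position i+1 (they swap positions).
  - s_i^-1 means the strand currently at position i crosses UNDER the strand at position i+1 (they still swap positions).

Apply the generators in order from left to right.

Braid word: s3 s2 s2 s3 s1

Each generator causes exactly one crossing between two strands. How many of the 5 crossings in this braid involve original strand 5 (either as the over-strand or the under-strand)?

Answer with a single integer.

Gen 1: crossing 3x4. Involves strand 5? no. Count so far: 0
Gen 2: crossing 2x4. Involves strand 5? no. Count so far: 0
Gen 3: crossing 4x2. Involves strand 5? no. Count so far: 0
Gen 4: crossing 4x3. Involves strand 5? no. Count so far: 0
Gen 5: crossing 1x2. Involves strand 5? no. Count so far: 0

Answer: 0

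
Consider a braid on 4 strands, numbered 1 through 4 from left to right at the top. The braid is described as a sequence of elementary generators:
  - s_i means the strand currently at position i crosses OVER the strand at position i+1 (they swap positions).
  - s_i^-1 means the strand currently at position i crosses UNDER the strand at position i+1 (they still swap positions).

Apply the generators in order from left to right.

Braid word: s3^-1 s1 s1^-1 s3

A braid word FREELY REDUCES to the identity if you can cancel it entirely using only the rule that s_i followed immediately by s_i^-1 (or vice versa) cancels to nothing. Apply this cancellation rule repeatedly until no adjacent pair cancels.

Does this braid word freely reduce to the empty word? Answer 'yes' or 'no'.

Answer: yes

Derivation:
Gen 1 (s3^-1): push. Stack: [s3^-1]
Gen 2 (s1): push. Stack: [s3^-1 s1]
Gen 3 (s1^-1): cancels prior s1. Stack: [s3^-1]
Gen 4 (s3): cancels prior s3^-1. Stack: []
Reduced word: (empty)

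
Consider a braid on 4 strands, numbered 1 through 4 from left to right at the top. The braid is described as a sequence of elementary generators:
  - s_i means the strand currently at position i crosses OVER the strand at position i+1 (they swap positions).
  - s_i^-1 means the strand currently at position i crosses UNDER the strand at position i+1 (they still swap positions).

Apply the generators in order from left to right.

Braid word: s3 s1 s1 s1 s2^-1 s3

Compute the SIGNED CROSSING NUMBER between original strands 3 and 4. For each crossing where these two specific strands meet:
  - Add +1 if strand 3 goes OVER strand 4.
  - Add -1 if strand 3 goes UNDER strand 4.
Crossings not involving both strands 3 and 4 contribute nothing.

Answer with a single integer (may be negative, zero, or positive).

Gen 1: 3 over 4. Both 3&4? yes. Contrib: +1. Sum: 1
Gen 2: crossing 1x2. Both 3&4? no. Sum: 1
Gen 3: crossing 2x1. Both 3&4? no. Sum: 1
Gen 4: crossing 1x2. Both 3&4? no. Sum: 1
Gen 5: crossing 1x4. Both 3&4? no. Sum: 1
Gen 6: crossing 1x3. Both 3&4? no. Sum: 1

Answer: 1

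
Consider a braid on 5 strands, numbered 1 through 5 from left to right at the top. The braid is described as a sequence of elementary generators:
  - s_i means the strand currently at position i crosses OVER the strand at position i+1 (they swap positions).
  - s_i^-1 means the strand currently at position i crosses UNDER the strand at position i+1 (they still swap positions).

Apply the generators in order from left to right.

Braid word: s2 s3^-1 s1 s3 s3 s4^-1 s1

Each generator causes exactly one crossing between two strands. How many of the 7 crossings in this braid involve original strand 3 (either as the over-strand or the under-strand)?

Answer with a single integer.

Answer: 3

Derivation:
Gen 1: crossing 2x3. Involves strand 3? yes. Count so far: 1
Gen 2: crossing 2x4. Involves strand 3? no. Count so far: 1
Gen 3: crossing 1x3. Involves strand 3? yes. Count so far: 2
Gen 4: crossing 4x2. Involves strand 3? no. Count so far: 2
Gen 5: crossing 2x4. Involves strand 3? no. Count so far: 2
Gen 6: crossing 2x5. Involves strand 3? no. Count so far: 2
Gen 7: crossing 3x1. Involves strand 3? yes. Count so far: 3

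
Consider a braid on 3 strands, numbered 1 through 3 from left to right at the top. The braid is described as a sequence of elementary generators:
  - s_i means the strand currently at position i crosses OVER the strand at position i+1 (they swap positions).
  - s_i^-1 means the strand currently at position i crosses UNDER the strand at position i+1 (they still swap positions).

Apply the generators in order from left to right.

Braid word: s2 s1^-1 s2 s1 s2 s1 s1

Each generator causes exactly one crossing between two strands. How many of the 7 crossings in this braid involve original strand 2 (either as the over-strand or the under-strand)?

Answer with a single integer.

Gen 1: crossing 2x3. Involves strand 2? yes. Count so far: 1
Gen 2: crossing 1x3. Involves strand 2? no. Count so far: 1
Gen 3: crossing 1x2. Involves strand 2? yes. Count so far: 2
Gen 4: crossing 3x2. Involves strand 2? yes. Count so far: 3
Gen 5: crossing 3x1. Involves strand 2? no. Count so far: 3
Gen 6: crossing 2x1. Involves strand 2? yes. Count so far: 4
Gen 7: crossing 1x2. Involves strand 2? yes. Count so far: 5

Answer: 5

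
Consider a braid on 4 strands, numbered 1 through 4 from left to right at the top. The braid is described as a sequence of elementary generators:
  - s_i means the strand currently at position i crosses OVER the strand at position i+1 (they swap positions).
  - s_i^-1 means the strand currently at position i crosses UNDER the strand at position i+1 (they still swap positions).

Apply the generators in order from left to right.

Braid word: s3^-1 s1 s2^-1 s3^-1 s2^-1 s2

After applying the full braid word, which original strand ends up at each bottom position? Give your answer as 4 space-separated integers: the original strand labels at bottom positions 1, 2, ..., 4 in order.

Gen 1 (s3^-1): strand 3 crosses under strand 4. Perm now: [1 2 4 3]
Gen 2 (s1): strand 1 crosses over strand 2. Perm now: [2 1 4 3]
Gen 3 (s2^-1): strand 1 crosses under strand 4. Perm now: [2 4 1 3]
Gen 4 (s3^-1): strand 1 crosses under strand 3. Perm now: [2 4 3 1]
Gen 5 (s2^-1): strand 4 crosses under strand 3. Perm now: [2 3 4 1]
Gen 6 (s2): strand 3 crosses over strand 4. Perm now: [2 4 3 1]

Answer: 2 4 3 1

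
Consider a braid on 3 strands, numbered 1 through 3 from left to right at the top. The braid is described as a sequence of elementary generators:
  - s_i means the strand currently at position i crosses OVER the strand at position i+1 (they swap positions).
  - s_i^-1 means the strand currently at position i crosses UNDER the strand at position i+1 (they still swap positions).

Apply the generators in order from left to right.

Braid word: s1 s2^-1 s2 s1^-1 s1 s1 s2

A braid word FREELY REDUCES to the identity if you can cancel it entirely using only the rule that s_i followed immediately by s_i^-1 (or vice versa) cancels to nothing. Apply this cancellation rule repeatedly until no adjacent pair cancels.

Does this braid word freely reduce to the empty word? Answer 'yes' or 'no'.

Answer: no

Derivation:
Gen 1 (s1): push. Stack: [s1]
Gen 2 (s2^-1): push. Stack: [s1 s2^-1]
Gen 3 (s2): cancels prior s2^-1. Stack: [s1]
Gen 4 (s1^-1): cancels prior s1. Stack: []
Gen 5 (s1): push. Stack: [s1]
Gen 6 (s1): push. Stack: [s1 s1]
Gen 7 (s2): push. Stack: [s1 s1 s2]
Reduced word: s1 s1 s2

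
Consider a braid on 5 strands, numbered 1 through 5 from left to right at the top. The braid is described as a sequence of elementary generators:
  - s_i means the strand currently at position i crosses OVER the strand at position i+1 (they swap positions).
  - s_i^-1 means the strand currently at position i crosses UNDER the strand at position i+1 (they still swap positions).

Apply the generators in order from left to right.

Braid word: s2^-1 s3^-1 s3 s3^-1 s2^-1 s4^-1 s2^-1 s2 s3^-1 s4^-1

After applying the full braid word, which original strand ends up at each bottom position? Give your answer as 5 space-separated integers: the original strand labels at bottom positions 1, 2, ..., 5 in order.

Gen 1 (s2^-1): strand 2 crosses under strand 3. Perm now: [1 3 2 4 5]
Gen 2 (s3^-1): strand 2 crosses under strand 4. Perm now: [1 3 4 2 5]
Gen 3 (s3): strand 4 crosses over strand 2. Perm now: [1 3 2 4 5]
Gen 4 (s3^-1): strand 2 crosses under strand 4. Perm now: [1 3 4 2 5]
Gen 5 (s2^-1): strand 3 crosses under strand 4. Perm now: [1 4 3 2 5]
Gen 6 (s4^-1): strand 2 crosses under strand 5. Perm now: [1 4 3 5 2]
Gen 7 (s2^-1): strand 4 crosses under strand 3. Perm now: [1 3 4 5 2]
Gen 8 (s2): strand 3 crosses over strand 4. Perm now: [1 4 3 5 2]
Gen 9 (s3^-1): strand 3 crosses under strand 5. Perm now: [1 4 5 3 2]
Gen 10 (s4^-1): strand 3 crosses under strand 2. Perm now: [1 4 5 2 3]

Answer: 1 4 5 2 3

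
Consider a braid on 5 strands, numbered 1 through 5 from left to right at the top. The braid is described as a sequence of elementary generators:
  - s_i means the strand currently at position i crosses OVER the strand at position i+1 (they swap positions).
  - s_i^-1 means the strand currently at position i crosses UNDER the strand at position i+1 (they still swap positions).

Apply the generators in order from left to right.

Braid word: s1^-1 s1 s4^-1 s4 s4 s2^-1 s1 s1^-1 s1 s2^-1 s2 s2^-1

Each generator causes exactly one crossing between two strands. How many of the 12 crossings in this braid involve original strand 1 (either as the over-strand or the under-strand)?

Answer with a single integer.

Answer: 8

Derivation:
Gen 1: crossing 1x2. Involves strand 1? yes. Count so far: 1
Gen 2: crossing 2x1. Involves strand 1? yes. Count so far: 2
Gen 3: crossing 4x5. Involves strand 1? no. Count so far: 2
Gen 4: crossing 5x4. Involves strand 1? no. Count so far: 2
Gen 5: crossing 4x5. Involves strand 1? no. Count so far: 2
Gen 6: crossing 2x3. Involves strand 1? no. Count so far: 2
Gen 7: crossing 1x3. Involves strand 1? yes. Count so far: 3
Gen 8: crossing 3x1. Involves strand 1? yes. Count so far: 4
Gen 9: crossing 1x3. Involves strand 1? yes. Count so far: 5
Gen 10: crossing 1x2. Involves strand 1? yes. Count so far: 6
Gen 11: crossing 2x1. Involves strand 1? yes. Count so far: 7
Gen 12: crossing 1x2. Involves strand 1? yes. Count so far: 8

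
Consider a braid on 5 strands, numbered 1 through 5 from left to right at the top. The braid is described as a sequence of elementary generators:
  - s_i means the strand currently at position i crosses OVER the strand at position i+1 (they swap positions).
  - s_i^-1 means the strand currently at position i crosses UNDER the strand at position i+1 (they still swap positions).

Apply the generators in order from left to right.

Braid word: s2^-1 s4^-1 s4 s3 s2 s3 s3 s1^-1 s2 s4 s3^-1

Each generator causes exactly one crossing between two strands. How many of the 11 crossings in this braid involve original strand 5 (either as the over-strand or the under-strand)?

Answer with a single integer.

Gen 1: crossing 2x3. Involves strand 5? no. Count so far: 0
Gen 2: crossing 4x5. Involves strand 5? yes. Count so far: 1
Gen 3: crossing 5x4. Involves strand 5? yes. Count so far: 2
Gen 4: crossing 2x4. Involves strand 5? no. Count so far: 2
Gen 5: crossing 3x4. Involves strand 5? no. Count so far: 2
Gen 6: crossing 3x2. Involves strand 5? no. Count so far: 2
Gen 7: crossing 2x3. Involves strand 5? no. Count so far: 2
Gen 8: crossing 1x4. Involves strand 5? no. Count so far: 2
Gen 9: crossing 1x3. Involves strand 5? no. Count so far: 2
Gen 10: crossing 2x5. Involves strand 5? yes. Count so far: 3
Gen 11: crossing 1x5. Involves strand 5? yes. Count so far: 4

Answer: 4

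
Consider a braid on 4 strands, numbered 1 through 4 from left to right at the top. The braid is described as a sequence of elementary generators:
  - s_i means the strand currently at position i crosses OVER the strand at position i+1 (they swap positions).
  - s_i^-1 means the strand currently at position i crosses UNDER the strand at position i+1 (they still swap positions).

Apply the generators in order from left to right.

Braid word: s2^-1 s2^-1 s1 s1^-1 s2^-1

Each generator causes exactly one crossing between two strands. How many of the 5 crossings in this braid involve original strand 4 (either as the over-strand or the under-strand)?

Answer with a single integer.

Gen 1: crossing 2x3. Involves strand 4? no. Count so far: 0
Gen 2: crossing 3x2. Involves strand 4? no. Count so far: 0
Gen 3: crossing 1x2. Involves strand 4? no. Count so far: 0
Gen 4: crossing 2x1. Involves strand 4? no. Count so far: 0
Gen 5: crossing 2x3. Involves strand 4? no. Count so far: 0

Answer: 0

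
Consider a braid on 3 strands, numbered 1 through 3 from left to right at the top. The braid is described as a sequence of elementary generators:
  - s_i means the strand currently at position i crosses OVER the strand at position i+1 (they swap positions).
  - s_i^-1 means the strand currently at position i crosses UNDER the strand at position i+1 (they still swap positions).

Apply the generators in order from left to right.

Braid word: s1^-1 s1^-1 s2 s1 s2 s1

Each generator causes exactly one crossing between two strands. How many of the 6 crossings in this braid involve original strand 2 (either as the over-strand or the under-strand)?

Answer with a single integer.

Answer: 5

Derivation:
Gen 1: crossing 1x2. Involves strand 2? yes. Count so far: 1
Gen 2: crossing 2x1. Involves strand 2? yes. Count so far: 2
Gen 3: crossing 2x3. Involves strand 2? yes. Count so far: 3
Gen 4: crossing 1x3. Involves strand 2? no. Count so far: 3
Gen 5: crossing 1x2. Involves strand 2? yes. Count so far: 4
Gen 6: crossing 3x2. Involves strand 2? yes. Count so far: 5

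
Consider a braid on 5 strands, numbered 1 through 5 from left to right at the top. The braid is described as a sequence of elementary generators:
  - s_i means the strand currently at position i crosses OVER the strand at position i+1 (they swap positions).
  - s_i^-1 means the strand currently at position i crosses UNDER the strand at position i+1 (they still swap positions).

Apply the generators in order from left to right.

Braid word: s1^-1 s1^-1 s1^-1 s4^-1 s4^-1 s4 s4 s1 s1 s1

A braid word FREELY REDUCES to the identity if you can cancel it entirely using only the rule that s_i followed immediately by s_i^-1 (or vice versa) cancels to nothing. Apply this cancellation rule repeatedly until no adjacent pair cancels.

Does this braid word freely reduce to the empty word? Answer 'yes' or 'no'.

Answer: yes

Derivation:
Gen 1 (s1^-1): push. Stack: [s1^-1]
Gen 2 (s1^-1): push. Stack: [s1^-1 s1^-1]
Gen 3 (s1^-1): push. Stack: [s1^-1 s1^-1 s1^-1]
Gen 4 (s4^-1): push. Stack: [s1^-1 s1^-1 s1^-1 s4^-1]
Gen 5 (s4^-1): push. Stack: [s1^-1 s1^-1 s1^-1 s4^-1 s4^-1]
Gen 6 (s4): cancels prior s4^-1. Stack: [s1^-1 s1^-1 s1^-1 s4^-1]
Gen 7 (s4): cancels prior s4^-1. Stack: [s1^-1 s1^-1 s1^-1]
Gen 8 (s1): cancels prior s1^-1. Stack: [s1^-1 s1^-1]
Gen 9 (s1): cancels prior s1^-1. Stack: [s1^-1]
Gen 10 (s1): cancels prior s1^-1. Stack: []
Reduced word: (empty)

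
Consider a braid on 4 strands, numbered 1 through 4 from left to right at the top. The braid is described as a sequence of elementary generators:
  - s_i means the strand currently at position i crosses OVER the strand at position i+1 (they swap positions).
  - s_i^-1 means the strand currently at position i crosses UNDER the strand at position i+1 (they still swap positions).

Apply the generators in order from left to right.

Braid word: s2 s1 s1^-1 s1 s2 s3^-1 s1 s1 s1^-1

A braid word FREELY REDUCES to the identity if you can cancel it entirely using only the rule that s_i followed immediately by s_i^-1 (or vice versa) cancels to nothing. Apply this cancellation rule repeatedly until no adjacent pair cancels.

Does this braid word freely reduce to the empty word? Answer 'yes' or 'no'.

Gen 1 (s2): push. Stack: [s2]
Gen 2 (s1): push. Stack: [s2 s1]
Gen 3 (s1^-1): cancels prior s1. Stack: [s2]
Gen 4 (s1): push. Stack: [s2 s1]
Gen 5 (s2): push. Stack: [s2 s1 s2]
Gen 6 (s3^-1): push. Stack: [s2 s1 s2 s3^-1]
Gen 7 (s1): push. Stack: [s2 s1 s2 s3^-1 s1]
Gen 8 (s1): push. Stack: [s2 s1 s2 s3^-1 s1 s1]
Gen 9 (s1^-1): cancels prior s1. Stack: [s2 s1 s2 s3^-1 s1]
Reduced word: s2 s1 s2 s3^-1 s1

Answer: no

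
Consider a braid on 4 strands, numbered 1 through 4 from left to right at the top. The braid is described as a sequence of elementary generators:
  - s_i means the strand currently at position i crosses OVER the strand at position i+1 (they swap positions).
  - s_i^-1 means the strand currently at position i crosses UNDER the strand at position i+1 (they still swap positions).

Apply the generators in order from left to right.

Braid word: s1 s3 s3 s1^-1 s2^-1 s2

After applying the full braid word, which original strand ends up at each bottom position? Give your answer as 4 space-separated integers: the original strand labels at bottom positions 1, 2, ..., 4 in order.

Answer: 1 2 3 4

Derivation:
Gen 1 (s1): strand 1 crosses over strand 2. Perm now: [2 1 3 4]
Gen 2 (s3): strand 3 crosses over strand 4. Perm now: [2 1 4 3]
Gen 3 (s3): strand 4 crosses over strand 3. Perm now: [2 1 3 4]
Gen 4 (s1^-1): strand 2 crosses under strand 1. Perm now: [1 2 3 4]
Gen 5 (s2^-1): strand 2 crosses under strand 3. Perm now: [1 3 2 4]
Gen 6 (s2): strand 3 crosses over strand 2. Perm now: [1 2 3 4]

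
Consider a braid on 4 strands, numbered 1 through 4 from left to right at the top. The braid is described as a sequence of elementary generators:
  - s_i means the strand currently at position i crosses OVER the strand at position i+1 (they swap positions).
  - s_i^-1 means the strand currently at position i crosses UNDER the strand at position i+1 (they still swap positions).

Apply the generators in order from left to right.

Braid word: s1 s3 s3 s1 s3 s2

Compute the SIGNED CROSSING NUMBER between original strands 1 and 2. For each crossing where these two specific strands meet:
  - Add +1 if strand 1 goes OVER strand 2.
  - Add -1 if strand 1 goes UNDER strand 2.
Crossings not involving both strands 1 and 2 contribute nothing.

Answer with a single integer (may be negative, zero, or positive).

Gen 1: 1 over 2. Both 1&2? yes. Contrib: +1. Sum: 1
Gen 2: crossing 3x4. Both 1&2? no. Sum: 1
Gen 3: crossing 4x3. Both 1&2? no. Sum: 1
Gen 4: 2 over 1. Both 1&2? yes. Contrib: -1. Sum: 0
Gen 5: crossing 3x4. Both 1&2? no. Sum: 0
Gen 6: crossing 2x4. Both 1&2? no. Sum: 0

Answer: 0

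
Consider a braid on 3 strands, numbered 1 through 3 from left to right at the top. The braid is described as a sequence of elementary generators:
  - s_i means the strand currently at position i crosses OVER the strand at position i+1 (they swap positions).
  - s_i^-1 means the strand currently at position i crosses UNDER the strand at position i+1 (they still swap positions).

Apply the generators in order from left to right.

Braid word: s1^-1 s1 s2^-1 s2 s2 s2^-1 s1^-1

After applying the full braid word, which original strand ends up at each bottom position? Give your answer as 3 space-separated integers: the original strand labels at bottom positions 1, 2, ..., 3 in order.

Gen 1 (s1^-1): strand 1 crosses under strand 2. Perm now: [2 1 3]
Gen 2 (s1): strand 2 crosses over strand 1. Perm now: [1 2 3]
Gen 3 (s2^-1): strand 2 crosses under strand 3. Perm now: [1 3 2]
Gen 4 (s2): strand 3 crosses over strand 2. Perm now: [1 2 3]
Gen 5 (s2): strand 2 crosses over strand 3. Perm now: [1 3 2]
Gen 6 (s2^-1): strand 3 crosses under strand 2. Perm now: [1 2 3]
Gen 7 (s1^-1): strand 1 crosses under strand 2. Perm now: [2 1 3]

Answer: 2 1 3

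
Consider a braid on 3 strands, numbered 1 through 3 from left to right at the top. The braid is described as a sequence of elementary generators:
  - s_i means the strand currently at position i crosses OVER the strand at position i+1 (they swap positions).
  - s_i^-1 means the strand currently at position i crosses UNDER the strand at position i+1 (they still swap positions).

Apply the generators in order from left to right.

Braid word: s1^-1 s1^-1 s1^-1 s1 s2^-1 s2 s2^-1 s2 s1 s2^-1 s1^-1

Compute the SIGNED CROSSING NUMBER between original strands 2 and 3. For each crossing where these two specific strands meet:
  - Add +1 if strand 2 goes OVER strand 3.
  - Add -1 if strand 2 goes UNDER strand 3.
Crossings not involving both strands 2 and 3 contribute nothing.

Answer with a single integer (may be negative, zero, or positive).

Gen 1: crossing 1x2. Both 2&3? no. Sum: 0
Gen 2: crossing 2x1. Both 2&3? no. Sum: 0
Gen 3: crossing 1x2. Both 2&3? no. Sum: 0
Gen 4: crossing 2x1. Both 2&3? no. Sum: 0
Gen 5: 2 under 3. Both 2&3? yes. Contrib: -1. Sum: -1
Gen 6: 3 over 2. Both 2&3? yes. Contrib: -1. Sum: -2
Gen 7: 2 under 3. Both 2&3? yes. Contrib: -1. Sum: -3
Gen 8: 3 over 2. Both 2&3? yes. Contrib: -1. Sum: -4
Gen 9: crossing 1x2. Both 2&3? no. Sum: -4
Gen 10: crossing 1x3. Both 2&3? no. Sum: -4
Gen 11: 2 under 3. Both 2&3? yes. Contrib: -1. Sum: -5

Answer: -5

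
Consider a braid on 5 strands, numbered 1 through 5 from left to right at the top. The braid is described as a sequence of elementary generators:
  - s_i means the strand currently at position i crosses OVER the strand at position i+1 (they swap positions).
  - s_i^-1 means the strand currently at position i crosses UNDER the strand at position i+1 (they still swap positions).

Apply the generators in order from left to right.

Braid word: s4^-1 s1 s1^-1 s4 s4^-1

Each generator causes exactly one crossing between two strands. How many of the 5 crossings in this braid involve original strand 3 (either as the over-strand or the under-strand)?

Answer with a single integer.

Answer: 0

Derivation:
Gen 1: crossing 4x5. Involves strand 3? no. Count so far: 0
Gen 2: crossing 1x2. Involves strand 3? no. Count so far: 0
Gen 3: crossing 2x1. Involves strand 3? no. Count so far: 0
Gen 4: crossing 5x4. Involves strand 3? no. Count so far: 0
Gen 5: crossing 4x5. Involves strand 3? no. Count so far: 0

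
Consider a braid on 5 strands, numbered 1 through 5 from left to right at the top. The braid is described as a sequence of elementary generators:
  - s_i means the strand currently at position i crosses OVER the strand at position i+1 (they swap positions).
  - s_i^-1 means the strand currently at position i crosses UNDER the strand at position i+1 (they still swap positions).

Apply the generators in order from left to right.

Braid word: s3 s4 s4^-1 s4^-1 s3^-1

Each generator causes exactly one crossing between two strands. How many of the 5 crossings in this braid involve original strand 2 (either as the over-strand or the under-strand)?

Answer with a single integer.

Answer: 0

Derivation:
Gen 1: crossing 3x4. Involves strand 2? no. Count so far: 0
Gen 2: crossing 3x5. Involves strand 2? no. Count so far: 0
Gen 3: crossing 5x3. Involves strand 2? no. Count so far: 0
Gen 4: crossing 3x5. Involves strand 2? no. Count so far: 0
Gen 5: crossing 4x5. Involves strand 2? no. Count so far: 0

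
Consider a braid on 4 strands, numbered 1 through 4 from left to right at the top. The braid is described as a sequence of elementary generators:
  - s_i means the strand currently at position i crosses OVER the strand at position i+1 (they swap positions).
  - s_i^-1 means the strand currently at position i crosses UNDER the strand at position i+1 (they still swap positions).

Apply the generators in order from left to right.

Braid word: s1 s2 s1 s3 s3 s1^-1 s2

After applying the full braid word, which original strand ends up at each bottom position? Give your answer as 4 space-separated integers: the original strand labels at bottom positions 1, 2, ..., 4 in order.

Answer: 2 1 3 4

Derivation:
Gen 1 (s1): strand 1 crosses over strand 2. Perm now: [2 1 3 4]
Gen 2 (s2): strand 1 crosses over strand 3. Perm now: [2 3 1 4]
Gen 3 (s1): strand 2 crosses over strand 3. Perm now: [3 2 1 4]
Gen 4 (s3): strand 1 crosses over strand 4. Perm now: [3 2 4 1]
Gen 5 (s3): strand 4 crosses over strand 1. Perm now: [3 2 1 4]
Gen 6 (s1^-1): strand 3 crosses under strand 2. Perm now: [2 3 1 4]
Gen 7 (s2): strand 3 crosses over strand 1. Perm now: [2 1 3 4]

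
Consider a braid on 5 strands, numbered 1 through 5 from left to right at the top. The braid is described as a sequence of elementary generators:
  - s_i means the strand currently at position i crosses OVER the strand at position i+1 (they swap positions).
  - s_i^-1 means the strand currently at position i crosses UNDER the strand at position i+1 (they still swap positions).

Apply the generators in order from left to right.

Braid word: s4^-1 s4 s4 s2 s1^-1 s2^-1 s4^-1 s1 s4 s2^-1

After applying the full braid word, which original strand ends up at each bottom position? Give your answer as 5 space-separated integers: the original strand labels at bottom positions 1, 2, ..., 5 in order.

Answer: 2 1 3 5 4

Derivation:
Gen 1 (s4^-1): strand 4 crosses under strand 5. Perm now: [1 2 3 5 4]
Gen 2 (s4): strand 5 crosses over strand 4. Perm now: [1 2 3 4 5]
Gen 3 (s4): strand 4 crosses over strand 5. Perm now: [1 2 3 5 4]
Gen 4 (s2): strand 2 crosses over strand 3. Perm now: [1 3 2 5 4]
Gen 5 (s1^-1): strand 1 crosses under strand 3. Perm now: [3 1 2 5 4]
Gen 6 (s2^-1): strand 1 crosses under strand 2. Perm now: [3 2 1 5 4]
Gen 7 (s4^-1): strand 5 crosses under strand 4. Perm now: [3 2 1 4 5]
Gen 8 (s1): strand 3 crosses over strand 2. Perm now: [2 3 1 4 5]
Gen 9 (s4): strand 4 crosses over strand 5. Perm now: [2 3 1 5 4]
Gen 10 (s2^-1): strand 3 crosses under strand 1. Perm now: [2 1 3 5 4]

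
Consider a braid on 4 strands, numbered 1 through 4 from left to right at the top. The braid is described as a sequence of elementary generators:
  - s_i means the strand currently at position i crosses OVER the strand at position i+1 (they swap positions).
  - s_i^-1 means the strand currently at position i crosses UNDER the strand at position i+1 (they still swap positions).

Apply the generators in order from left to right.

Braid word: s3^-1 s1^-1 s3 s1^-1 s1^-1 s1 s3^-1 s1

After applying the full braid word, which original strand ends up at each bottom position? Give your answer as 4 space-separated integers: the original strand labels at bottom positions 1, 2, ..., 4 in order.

Answer: 2 1 4 3

Derivation:
Gen 1 (s3^-1): strand 3 crosses under strand 4. Perm now: [1 2 4 3]
Gen 2 (s1^-1): strand 1 crosses under strand 2. Perm now: [2 1 4 3]
Gen 3 (s3): strand 4 crosses over strand 3. Perm now: [2 1 3 4]
Gen 4 (s1^-1): strand 2 crosses under strand 1. Perm now: [1 2 3 4]
Gen 5 (s1^-1): strand 1 crosses under strand 2. Perm now: [2 1 3 4]
Gen 6 (s1): strand 2 crosses over strand 1. Perm now: [1 2 3 4]
Gen 7 (s3^-1): strand 3 crosses under strand 4. Perm now: [1 2 4 3]
Gen 8 (s1): strand 1 crosses over strand 2. Perm now: [2 1 4 3]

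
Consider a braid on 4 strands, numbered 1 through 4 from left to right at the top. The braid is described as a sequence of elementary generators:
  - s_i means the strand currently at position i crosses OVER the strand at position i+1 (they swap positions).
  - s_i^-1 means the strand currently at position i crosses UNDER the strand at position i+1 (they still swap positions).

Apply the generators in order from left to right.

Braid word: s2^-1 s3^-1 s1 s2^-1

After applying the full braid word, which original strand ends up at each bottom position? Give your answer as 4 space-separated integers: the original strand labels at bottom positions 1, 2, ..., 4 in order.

Answer: 3 4 1 2

Derivation:
Gen 1 (s2^-1): strand 2 crosses under strand 3. Perm now: [1 3 2 4]
Gen 2 (s3^-1): strand 2 crosses under strand 4. Perm now: [1 3 4 2]
Gen 3 (s1): strand 1 crosses over strand 3. Perm now: [3 1 4 2]
Gen 4 (s2^-1): strand 1 crosses under strand 4. Perm now: [3 4 1 2]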